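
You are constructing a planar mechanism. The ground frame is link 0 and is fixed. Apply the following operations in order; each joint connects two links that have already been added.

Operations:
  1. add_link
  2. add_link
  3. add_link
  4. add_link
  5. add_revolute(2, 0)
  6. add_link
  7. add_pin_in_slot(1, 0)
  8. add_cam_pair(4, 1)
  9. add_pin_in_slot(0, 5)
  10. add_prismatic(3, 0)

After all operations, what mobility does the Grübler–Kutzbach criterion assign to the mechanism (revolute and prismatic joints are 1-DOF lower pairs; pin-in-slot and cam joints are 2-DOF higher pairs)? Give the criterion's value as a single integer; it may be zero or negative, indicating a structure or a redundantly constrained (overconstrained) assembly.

(L,J1,J2)=(1,0,0); link0 fixed
link1: (2,0,0)
link2: (3,0,0)
link3: (4,0,0)
link4: (5,0,0)
R 2-0 [J1]: (5,1,0)
link5: (6,1,0)
PS 1-0 [J2]: (6,1,1)
C 4-1 [J2]: (6,1,2)
PS 0-5 [J2]: (6,1,3)
P 3-0 [J1]: (6,2,3)
Grübler: 3·5 − 2·2 − 3 = 8

M = 8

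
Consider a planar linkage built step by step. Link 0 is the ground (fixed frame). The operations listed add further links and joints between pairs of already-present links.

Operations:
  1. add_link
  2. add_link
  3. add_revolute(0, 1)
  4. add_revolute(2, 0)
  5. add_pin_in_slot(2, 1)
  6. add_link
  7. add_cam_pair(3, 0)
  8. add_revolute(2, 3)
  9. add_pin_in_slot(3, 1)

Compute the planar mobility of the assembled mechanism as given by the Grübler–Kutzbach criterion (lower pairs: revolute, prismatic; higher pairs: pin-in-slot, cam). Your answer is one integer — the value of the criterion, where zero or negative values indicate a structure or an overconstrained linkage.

ground; <1,0,0>
#1 <2,0,0>
#2 <3,0,0>
R:0↔1 J1 <3,1,0>
R:2↔0 J1 <3,2,0>
PS:2↔1 J2 <3,2,1>
#3 <4,2,1>
C:3↔0 J2 <4,2,2>
R:2↔3 J1 <4,3,2>
PS:3↔1 J2 <4,3,3>
3×3 − 2×3 − 1×3 = 0

M = 0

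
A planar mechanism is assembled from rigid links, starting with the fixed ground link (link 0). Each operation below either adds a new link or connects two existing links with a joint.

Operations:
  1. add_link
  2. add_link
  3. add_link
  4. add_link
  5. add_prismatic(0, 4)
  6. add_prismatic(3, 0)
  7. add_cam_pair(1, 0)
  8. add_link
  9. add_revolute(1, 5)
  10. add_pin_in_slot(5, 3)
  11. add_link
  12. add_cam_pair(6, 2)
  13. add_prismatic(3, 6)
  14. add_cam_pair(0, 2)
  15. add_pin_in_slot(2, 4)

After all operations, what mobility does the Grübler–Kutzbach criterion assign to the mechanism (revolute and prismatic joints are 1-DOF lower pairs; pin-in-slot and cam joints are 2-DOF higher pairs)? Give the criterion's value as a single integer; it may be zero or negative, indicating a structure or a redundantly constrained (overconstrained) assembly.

ground; <1,0,0>
#1 <2,0,0>
#2 <3,0,0>
#3 <4,0,0>
#4 <5,0,0>
P:0↔4 J1 <5,1,0>
P:3↔0 J1 <5,2,0>
C:1↔0 J2 <5,2,1>
#5 <6,2,1>
R:1↔5 J1 <6,3,1>
PS:5↔3 J2 <6,3,2>
#6 <7,3,2>
C:6↔2 J2 <7,3,3>
P:3↔6 J1 <7,4,3>
C:0↔2 J2 <7,4,4>
PS:2↔4 J2 <7,4,5>
3×6 − 2×4 − 1×5 = 5

M = 5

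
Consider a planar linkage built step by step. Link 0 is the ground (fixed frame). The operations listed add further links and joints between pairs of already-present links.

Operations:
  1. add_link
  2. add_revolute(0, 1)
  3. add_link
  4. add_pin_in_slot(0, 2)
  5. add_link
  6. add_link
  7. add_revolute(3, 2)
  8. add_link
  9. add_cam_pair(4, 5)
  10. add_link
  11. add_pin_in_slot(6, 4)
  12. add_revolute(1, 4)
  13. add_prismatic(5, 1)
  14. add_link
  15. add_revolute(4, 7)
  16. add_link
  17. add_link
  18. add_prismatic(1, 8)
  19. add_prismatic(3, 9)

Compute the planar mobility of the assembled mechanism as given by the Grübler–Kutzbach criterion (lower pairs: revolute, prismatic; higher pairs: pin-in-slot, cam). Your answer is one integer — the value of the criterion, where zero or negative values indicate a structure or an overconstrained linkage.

M = 10

link 0 = ground. State L|J1|J2 = 1|0|0
+link1  2|0|0
R(0,1) f=1→J1  2|1|0
+link2  3|1|0
PS(0,2) f=2→J2  3|1|1
+link3  4|1|1
+link4  5|1|1
R(3,2) f=1→J1  5|2|1
+link5  6|2|1
C(4,5) f=2→J2  6|2|2
+link6  7|2|2
PS(6,4) f=2→J2  7|2|3
R(1,4) f=1→J1  7|3|3
P(5,1) f=1→J1  7|4|3
+link7  8|4|3
R(4,7) f=1→J1  8|5|3
+link8  9|5|3
+link9  10|5|3
P(1,8) f=1→J1  10|6|3
P(3,9) f=1→J1  10|7|3
M = 3(10−1)−2·7−3 = 27−14−3 = 10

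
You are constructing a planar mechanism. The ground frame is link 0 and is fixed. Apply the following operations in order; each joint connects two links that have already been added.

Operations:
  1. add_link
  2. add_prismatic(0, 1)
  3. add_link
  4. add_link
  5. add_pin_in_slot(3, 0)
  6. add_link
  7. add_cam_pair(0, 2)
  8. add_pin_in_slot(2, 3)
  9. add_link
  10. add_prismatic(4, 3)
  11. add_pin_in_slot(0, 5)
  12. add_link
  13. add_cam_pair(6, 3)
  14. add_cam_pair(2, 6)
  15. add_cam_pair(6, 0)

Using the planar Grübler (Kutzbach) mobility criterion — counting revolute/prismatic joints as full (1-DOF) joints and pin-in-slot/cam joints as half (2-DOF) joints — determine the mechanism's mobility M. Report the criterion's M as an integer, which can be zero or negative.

ground; <1,0,0>
#1 <2,0,0>
P:0↔1 J1 <2,1,0>
#2 <3,1,0>
#3 <4,1,0>
PS:3↔0 J2 <4,1,1>
#4 <5,1,1>
C:0↔2 J2 <5,1,2>
PS:2↔3 J2 <5,1,3>
#5 <6,1,3>
P:4↔3 J1 <6,2,3>
PS:0↔5 J2 <6,2,4>
#6 <7,2,4>
C:6↔3 J2 <7,2,5>
C:2↔6 J2 <7,2,6>
C:6↔0 J2 <7,2,7>
3×6 − 2×2 − 1×7 = 7

M = 7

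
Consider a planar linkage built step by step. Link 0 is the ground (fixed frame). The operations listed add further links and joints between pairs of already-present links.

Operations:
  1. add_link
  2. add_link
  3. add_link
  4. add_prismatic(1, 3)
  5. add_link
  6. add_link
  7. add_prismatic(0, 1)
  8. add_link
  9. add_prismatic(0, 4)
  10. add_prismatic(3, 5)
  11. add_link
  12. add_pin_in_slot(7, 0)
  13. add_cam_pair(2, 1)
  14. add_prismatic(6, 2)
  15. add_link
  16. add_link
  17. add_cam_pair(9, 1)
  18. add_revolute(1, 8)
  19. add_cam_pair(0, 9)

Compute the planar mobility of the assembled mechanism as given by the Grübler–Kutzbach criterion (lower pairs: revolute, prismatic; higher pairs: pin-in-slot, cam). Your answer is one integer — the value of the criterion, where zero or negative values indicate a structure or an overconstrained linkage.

link 0 = ground. State L|J1|J2 = 1|0|0
+link1  2|0|0
+link2  3|0|0
+link3  4|0|0
P(1,3) f=1→J1  4|1|0
+link4  5|1|0
+link5  6|1|0
P(0,1) f=1→J1  6|2|0
+link6  7|2|0
P(0,4) f=1→J1  7|3|0
P(3,5) f=1→J1  7|4|0
+link7  8|4|0
PS(7,0) f=2→J2  8|4|1
C(2,1) f=2→J2  8|4|2
P(6,2) f=1→J1  8|5|2
+link8  9|5|2
+link9  10|5|2
C(9,1) f=2→J2  10|5|3
R(1,8) f=1→J1  10|6|3
C(0,9) f=2→J2  10|6|4
M = 3(10−1)−2·6−4 = 27−12−4 = 11

M = 11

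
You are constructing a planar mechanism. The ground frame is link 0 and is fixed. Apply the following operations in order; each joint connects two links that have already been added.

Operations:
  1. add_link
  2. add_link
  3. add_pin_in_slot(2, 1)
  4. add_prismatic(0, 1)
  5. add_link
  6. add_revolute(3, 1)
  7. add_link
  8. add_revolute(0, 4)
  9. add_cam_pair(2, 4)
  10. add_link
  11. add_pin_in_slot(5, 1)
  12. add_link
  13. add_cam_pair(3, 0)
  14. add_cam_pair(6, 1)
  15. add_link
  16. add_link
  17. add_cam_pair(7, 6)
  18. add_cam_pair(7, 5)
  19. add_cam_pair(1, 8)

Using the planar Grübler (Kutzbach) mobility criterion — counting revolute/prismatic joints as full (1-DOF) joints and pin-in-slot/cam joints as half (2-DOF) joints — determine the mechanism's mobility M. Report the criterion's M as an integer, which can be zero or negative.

M = 10

L=1 J1=0 J2=0
add link → L=2 J1=0 J2=0
add link → L=3 J1=0 J2=0
PS@2,1 dof=2 J2 → L=3 J1=0 J2=1
P@0,1 dof=1 J1 → L=3 J1=1 J2=1
add link → L=4 J1=1 J2=1
R@3,1 dof=1 J1 → L=4 J1=2 J2=1
add link → L=5 J1=2 J2=1
R@0,4 dof=1 J1 → L=5 J1=3 J2=1
C@2,4 dof=2 J2 → L=5 J1=3 J2=2
add link → L=6 J1=3 J2=2
PS@5,1 dof=2 J2 → L=6 J1=3 J2=3
add link → L=7 J1=3 J2=3
C@3,0 dof=2 J2 → L=7 J1=3 J2=4
C@6,1 dof=2 J2 → L=7 J1=3 J2=5
add link → L=8 J1=3 J2=5
add link → L=9 J1=3 J2=5
C@7,6 dof=2 J2 → L=9 J1=3 J2=6
C@7,5 dof=2 J2 → L=9 J1=3 J2=7
C@1,8 dof=2 J2 → L=9 J1=3 J2=8
M=3(L−1)−2J1−J2=3·8−2·3−8=10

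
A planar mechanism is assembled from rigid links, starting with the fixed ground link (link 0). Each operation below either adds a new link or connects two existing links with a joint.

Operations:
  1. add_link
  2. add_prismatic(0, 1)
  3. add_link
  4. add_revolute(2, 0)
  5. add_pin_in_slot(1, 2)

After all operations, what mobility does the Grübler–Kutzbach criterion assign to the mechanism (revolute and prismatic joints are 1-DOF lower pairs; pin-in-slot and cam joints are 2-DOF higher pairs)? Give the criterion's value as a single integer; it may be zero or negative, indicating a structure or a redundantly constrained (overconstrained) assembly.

(L,J1,J2)=(1,0,0); link0 fixed
link1: (2,0,0)
P 0-1 [J1]: (2,1,0)
link2: (3,1,0)
R 2-0 [J1]: (3,2,0)
PS 1-2 [J2]: (3,2,1)
Grübler: 3·2 − 2·2 − 1 = 1

M = 1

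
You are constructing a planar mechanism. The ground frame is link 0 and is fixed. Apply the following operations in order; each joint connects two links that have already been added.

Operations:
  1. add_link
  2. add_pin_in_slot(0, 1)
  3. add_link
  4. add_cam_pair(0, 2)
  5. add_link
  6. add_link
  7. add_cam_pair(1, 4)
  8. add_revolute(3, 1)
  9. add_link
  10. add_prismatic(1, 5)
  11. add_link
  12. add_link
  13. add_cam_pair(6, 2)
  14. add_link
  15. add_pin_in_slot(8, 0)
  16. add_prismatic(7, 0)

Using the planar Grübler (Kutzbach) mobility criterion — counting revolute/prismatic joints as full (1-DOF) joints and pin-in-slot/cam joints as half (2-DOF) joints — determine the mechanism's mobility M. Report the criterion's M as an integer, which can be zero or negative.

M = 13

link 0 = ground. State L|J1|J2 = 1|0|0
+link1  2|0|0
PS(0,1) f=2→J2  2|0|1
+link2  3|0|1
C(0,2) f=2→J2  3|0|2
+link3  4|0|2
+link4  5|0|2
C(1,4) f=2→J2  5|0|3
R(3,1) f=1→J1  5|1|3
+link5  6|1|3
P(1,5) f=1→J1  6|2|3
+link6  7|2|3
+link7  8|2|3
C(6,2) f=2→J2  8|2|4
+link8  9|2|4
PS(8,0) f=2→J2  9|2|5
P(7,0) f=1→J1  9|3|5
M = 3(9−1)−2·3−5 = 24−6−5 = 13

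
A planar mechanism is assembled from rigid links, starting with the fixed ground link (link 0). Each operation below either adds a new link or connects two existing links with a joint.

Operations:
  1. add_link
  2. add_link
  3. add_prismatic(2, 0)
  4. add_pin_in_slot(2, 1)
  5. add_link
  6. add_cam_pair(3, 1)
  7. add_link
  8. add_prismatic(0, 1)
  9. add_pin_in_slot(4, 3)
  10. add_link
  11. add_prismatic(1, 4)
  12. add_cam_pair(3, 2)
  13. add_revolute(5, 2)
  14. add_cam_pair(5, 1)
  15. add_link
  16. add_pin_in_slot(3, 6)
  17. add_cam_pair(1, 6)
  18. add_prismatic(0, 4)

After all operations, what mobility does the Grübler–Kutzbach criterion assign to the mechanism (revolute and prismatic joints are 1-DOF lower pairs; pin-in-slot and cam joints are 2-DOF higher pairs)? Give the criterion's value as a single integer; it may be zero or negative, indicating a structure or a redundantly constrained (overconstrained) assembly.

[1;0;0] (link 0 is ground)
L+ [2;0;0]
L+ [3;0;0]
P(2,0)∈J1 [3;1;0]
PS(2,1)∈J2 [3;1;1]
L+ [4;1;1]
C(3,1)∈J2 [4;1;2]
L+ [5;1;2]
P(0,1)∈J1 [5;2;2]
PS(4,3)∈J2 [5;2;3]
L+ [6;2;3]
P(1,4)∈J1 [6;3;3]
C(3,2)∈J2 [6;3;4]
R(5,2)∈J1 [6;4;4]
C(5,1)∈J2 [6;4;5]
L+ [7;4;5]
PS(3,6)∈J2 [7;4;6]
C(1,6)∈J2 [7;4;7]
P(0,4)∈J1 [7;5;7]
mobility = 18 − 10 − 7 = 1

M = 1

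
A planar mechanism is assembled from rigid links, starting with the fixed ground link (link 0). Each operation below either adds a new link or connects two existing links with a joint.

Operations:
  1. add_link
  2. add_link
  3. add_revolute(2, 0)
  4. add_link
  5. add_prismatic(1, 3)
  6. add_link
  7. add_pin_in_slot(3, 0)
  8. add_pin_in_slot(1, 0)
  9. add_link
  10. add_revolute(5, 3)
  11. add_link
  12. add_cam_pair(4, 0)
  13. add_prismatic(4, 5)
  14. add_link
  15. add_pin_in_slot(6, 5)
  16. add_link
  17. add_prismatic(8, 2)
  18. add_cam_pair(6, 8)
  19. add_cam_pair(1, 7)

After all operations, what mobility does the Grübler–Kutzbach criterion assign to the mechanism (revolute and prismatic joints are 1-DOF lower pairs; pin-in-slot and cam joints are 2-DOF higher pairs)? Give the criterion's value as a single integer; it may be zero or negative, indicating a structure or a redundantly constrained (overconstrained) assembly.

ground; <1,0,0>
#1 <2,0,0>
#2 <3,0,0>
R:2↔0 J1 <3,1,0>
#3 <4,1,0>
P:1↔3 J1 <4,2,0>
#4 <5,2,0>
PS:3↔0 J2 <5,2,1>
PS:1↔0 J2 <5,2,2>
#5 <6,2,2>
R:5↔3 J1 <6,3,2>
#6 <7,3,2>
C:4↔0 J2 <7,3,3>
P:4↔5 J1 <7,4,3>
#7 <8,4,3>
PS:6↔5 J2 <8,4,4>
#8 <9,4,4>
P:8↔2 J1 <9,5,4>
C:6↔8 J2 <9,5,5>
C:1↔7 J2 <9,5,6>
3×8 − 2×5 − 1×6 = 8

M = 8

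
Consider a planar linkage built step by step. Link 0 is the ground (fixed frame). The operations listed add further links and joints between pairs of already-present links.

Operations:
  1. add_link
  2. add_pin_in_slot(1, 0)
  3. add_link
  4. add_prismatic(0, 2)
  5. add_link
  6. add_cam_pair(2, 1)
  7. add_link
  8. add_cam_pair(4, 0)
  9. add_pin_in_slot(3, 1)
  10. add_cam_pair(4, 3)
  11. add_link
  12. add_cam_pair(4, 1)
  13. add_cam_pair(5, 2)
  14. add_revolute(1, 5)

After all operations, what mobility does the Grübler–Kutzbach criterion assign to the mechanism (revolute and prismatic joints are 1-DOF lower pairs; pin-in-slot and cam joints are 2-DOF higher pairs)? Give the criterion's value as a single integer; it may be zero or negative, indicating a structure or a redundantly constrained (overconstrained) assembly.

M = 4

[1;0;0] (link 0 is ground)
L+ [2;0;0]
PS(1,0)∈J2 [2;0;1]
L+ [3;0;1]
P(0,2)∈J1 [3;1;1]
L+ [4;1;1]
C(2,1)∈J2 [4;1;2]
L+ [5;1;2]
C(4,0)∈J2 [5;1;3]
PS(3,1)∈J2 [5;1;4]
C(4,3)∈J2 [5;1;5]
L+ [6;1;5]
C(4,1)∈J2 [6;1;6]
C(5,2)∈J2 [6;1;7]
R(1,5)∈J1 [6;2;7]
mobility = 15 − 4 − 7 = 4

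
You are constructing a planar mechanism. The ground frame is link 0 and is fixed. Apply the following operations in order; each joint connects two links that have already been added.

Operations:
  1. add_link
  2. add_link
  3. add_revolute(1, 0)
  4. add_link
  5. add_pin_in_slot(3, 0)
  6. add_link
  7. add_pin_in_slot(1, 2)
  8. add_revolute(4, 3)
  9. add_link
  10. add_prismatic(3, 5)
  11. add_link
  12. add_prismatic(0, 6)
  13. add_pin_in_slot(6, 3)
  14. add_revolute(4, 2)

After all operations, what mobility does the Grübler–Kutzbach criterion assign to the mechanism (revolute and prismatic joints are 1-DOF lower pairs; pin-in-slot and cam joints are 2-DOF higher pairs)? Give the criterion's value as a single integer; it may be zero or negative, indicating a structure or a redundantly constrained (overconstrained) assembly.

M = 5

(L,J1,J2)=(1,0,0); link0 fixed
link1: (2,0,0)
link2: (3,0,0)
R 1-0 [J1]: (3,1,0)
link3: (4,1,0)
PS 3-0 [J2]: (4,1,1)
link4: (5,1,1)
PS 1-2 [J2]: (5,1,2)
R 4-3 [J1]: (5,2,2)
link5: (6,2,2)
P 3-5 [J1]: (6,3,2)
link6: (7,3,2)
P 0-6 [J1]: (7,4,2)
PS 6-3 [J2]: (7,4,3)
R 4-2 [J1]: (7,5,3)
Grübler: 3·6 − 2·5 − 3 = 5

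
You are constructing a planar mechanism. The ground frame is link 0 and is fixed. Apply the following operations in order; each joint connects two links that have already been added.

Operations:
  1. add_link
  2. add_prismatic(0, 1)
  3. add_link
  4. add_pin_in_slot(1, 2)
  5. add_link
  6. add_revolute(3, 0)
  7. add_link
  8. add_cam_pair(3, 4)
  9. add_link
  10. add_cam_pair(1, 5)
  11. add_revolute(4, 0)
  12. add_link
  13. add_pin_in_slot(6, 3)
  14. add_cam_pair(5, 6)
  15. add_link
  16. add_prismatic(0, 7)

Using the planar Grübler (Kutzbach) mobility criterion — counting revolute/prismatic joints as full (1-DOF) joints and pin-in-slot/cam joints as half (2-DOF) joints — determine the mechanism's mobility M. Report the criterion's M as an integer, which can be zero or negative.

M = 8

[1;0;0] (link 0 is ground)
L+ [2;0;0]
P(0,1)∈J1 [2;1;0]
L+ [3;1;0]
PS(1,2)∈J2 [3;1;1]
L+ [4;1;1]
R(3,0)∈J1 [4;2;1]
L+ [5;2;1]
C(3,4)∈J2 [5;2;2]
L+ [6;2;2]
C(1,5)∈J2 [6;2;3]
R(4,0)∈J1 [6;3;3]
L+ [7;3;3]
PS(6,3)∈J2 [7;3;4]
C(5,6)∈J2 [7;3;5]
L+ [8;3;5]
P(0,7)∈J1 [8;4;5]
mobility = 21 − 8 − 5 = 8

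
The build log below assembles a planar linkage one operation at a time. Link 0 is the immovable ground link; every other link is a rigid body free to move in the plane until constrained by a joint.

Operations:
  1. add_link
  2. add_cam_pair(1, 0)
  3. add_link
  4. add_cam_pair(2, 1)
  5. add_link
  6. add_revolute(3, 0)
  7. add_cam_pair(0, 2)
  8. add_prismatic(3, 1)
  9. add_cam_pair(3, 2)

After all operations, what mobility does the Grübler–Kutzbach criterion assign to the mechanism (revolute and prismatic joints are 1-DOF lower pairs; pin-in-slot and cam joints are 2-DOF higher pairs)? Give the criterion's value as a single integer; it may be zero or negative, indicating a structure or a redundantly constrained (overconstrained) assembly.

M = 1

ground; <1,0,0>
#1 <2,0,0>
C:1↔0 J2 <2,0,1>
#2 <3,0,1>
C:2↔1 J2 <3,0,2>
#3 <4,0,2>
R:3↔0 J1 <4,1,2>
C:0↔2 J2 <4,1,3>
P:3↔1 J1 <4,2,3>
C:3↔2 J2 <4,2,4>
3×3 − 2×2 − 1×4 = 1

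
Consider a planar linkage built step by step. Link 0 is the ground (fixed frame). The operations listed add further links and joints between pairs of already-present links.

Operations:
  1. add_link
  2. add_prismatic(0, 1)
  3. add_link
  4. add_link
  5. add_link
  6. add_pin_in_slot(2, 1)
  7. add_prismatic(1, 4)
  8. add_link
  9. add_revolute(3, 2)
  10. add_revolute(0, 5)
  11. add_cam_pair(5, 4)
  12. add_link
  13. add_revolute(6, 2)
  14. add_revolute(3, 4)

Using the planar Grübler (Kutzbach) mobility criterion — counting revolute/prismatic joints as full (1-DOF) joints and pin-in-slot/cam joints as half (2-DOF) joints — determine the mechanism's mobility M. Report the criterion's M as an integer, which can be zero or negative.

M = 4

(L,J1,J2)=(1,0,0); link0 fixed
link1: (2,0,0)
P 0-1 [J1]: (2,1,0)
link2: (3,1,0)
link3: (4,1,0)
link4: (5,1,0)
PS 2-1 [J2]: (5,1,1)
P 1-4 [J1]: (5,2,1)
link5: (6,2,1)
R 3-2 [J1]: (6,3,1)
R 0-5 [J1]: (6,4,1)
C 5-4 [J2]: (6,4,2)
link6: (7,4,2)
R 6-2 [J1]: (7,5,2)
R 3-4 [J1]: (7,6,2)
Grübler: 3·6 − 2·6 − 2 = 4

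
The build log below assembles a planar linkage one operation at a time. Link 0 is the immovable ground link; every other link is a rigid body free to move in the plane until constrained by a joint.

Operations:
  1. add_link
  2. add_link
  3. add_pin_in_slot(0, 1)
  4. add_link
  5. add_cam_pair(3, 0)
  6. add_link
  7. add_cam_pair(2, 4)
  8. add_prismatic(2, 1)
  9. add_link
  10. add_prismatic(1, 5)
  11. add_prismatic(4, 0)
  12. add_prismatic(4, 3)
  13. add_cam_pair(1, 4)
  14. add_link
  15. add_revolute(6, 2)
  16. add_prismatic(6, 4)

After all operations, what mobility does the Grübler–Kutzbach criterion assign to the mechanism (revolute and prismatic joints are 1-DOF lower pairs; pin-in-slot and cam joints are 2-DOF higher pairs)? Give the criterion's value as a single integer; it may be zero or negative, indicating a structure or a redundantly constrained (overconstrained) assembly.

L=1 J1=0 J2=0
add link → L=2 J1=0 J2=0
add link → L=3 J1=0 J2=0
PS@0,1 dof=2 J2 → L=3 J1=0 J2=1
add link → L=4 J1=0 J2=1
C@3,0 dof=2 J2 → L=4 J1=0 J2=2
add link → L=5 J1=0 J2=2
C@2,4 dof=2 J2 → L=5 J1=0 J2=3
P@2,1 dof=1 J1 → L=5 J1=1 J2=3
add link → L=6 J1=1 J2=3
P@1,5 dof=1 J1 → L=6 J1=2 J2=3
P@4,0 dof=1 J1 → L=6 J1=3 J2=3
P@4,3 dof=1 J1 → L=6 J1=4 J2=3
C@1,4 dof=2 J2 → L=6 J1=4 J2=4
add link → L=7 J1=4 J2=4
R@6,2 dof=1 J1 → L=7 J1=5 J2=4
P@6,4 dof=1 J1 → L=7 J1=6 J2=4
M=3(L−1)−2J1−J2=3·6−2·6−4=2

M = 2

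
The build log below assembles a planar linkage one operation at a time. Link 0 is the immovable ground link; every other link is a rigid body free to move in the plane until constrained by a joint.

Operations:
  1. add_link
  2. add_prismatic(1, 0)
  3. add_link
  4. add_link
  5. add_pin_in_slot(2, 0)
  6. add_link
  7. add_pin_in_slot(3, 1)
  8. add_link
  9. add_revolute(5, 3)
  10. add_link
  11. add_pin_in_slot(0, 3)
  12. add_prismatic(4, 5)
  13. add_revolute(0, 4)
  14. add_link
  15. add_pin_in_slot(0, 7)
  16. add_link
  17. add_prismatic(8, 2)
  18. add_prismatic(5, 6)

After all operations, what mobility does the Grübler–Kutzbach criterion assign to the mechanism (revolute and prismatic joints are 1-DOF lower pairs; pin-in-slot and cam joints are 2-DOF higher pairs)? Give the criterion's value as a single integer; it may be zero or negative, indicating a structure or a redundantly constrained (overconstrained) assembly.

ground; <1,0,0>
#1 <2,0,0>
P:1↔0 J1 <2,1,0>
#2 <3,1,0>
#3 <4,1,0>
PS:2↔0 J2 <4,1,1>
#4 <5,1,1>
PS:3↔1 J2 <5,1,2>
#5 <6,1,2>
R:5↔3 J1 <6,2,2>
#6 <7,2,2>
PS:0↔3 J2 <7,2,3>
P:4↔5 J1 <7,3,3>
R:0↔4 J1 <7,4,3>
#7 <8,4,3>
PS:0↔7 J2 <8,4,4>
#8 <9,4,4>
P:8↔2 J1 <9,5,4>
P:5↔6 J1 <9,6,4>
3×8 − 2×6 − 1×4 = 8

M = 8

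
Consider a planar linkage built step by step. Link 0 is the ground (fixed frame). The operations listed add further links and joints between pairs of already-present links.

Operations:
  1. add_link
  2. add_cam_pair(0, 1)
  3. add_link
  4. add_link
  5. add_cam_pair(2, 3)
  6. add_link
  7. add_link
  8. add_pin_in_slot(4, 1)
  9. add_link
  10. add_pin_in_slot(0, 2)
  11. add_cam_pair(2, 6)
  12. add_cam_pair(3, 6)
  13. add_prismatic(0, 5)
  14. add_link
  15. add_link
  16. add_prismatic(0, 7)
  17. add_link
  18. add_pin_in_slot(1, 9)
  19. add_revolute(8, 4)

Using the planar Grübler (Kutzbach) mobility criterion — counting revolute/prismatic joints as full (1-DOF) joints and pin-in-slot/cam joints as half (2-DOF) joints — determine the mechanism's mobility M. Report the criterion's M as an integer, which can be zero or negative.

M = 14

(L,J1,J2)=(1,0,0); link0 fixed
link1: (2,0,0)
C 0-1 [J2]: (2,0,1)
link2: (3,0,1)
link3: (4,0,1)
C 2-3 [J2]: (4,0,2)
link4: (5,0,2)
link5: (6,0,2)
PS 4-1 [J2]: (6,0,3)
link6: (7,0,3)
PS 0-2 [J2]: (7,0,4)
C 2-6 [J2]: (7,0,5)
C 3-6 [J2]: (7,0,6)
P 0-5 [J1]: (7,1,6)
link7: (8,1,6)
link8: (9,1,6)
P 0-7 [J1]: (9,2,6)
link9: (10,2,6)
PS 1-9 [J2]: (10,2,7)
R 8-4 [J1]: (10,3,7)
Grübler: 3·9 − 2·3 − 7 = 14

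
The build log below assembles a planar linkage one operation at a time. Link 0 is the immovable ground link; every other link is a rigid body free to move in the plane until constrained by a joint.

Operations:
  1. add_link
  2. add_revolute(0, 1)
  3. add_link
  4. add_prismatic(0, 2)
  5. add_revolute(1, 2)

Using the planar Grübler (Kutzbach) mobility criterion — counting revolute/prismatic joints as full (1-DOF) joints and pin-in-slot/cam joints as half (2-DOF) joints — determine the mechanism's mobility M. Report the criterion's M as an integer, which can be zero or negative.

M = 0

ground; <1,0,0>
#1 <2,0,0>
R:0↔1 J1 <2,1,0>
#2 <3,1,0>
P:0↔2 J1 <3,2,0>
R:1↔2 J1 <3,3,0>
3×2 − 2×3 − 1×0 = 0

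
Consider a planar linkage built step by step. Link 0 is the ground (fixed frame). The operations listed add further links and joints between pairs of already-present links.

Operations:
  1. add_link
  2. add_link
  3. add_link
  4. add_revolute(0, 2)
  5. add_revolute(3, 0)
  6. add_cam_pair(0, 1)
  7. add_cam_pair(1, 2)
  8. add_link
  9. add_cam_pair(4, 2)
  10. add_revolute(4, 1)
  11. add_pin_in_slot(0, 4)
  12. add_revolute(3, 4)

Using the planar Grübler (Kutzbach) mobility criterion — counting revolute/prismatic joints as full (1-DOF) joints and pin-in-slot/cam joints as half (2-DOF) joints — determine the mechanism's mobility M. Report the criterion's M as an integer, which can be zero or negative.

L=1 J1=0 J2=0
add link → L=2 J1=0 J2=0
add link → L=3 J1=0 J2=0
add link → L=4 J1=0 J2=0
R@0,2 dof=1 J1 → L=4 J1=1 J2=0
R@3,0 dof=1 J1 → L=4 J1=2 J2=0
C@0,1 dof=2 J2 → L=4 J1=2 J2=1
C@1,2 dof=2 J2 → L=4 J1=2 J2=2
add link → L=5 J1=2 J2=2
C@4,2 dof=2 J2 → L=5 J1=2 J2=3
R@4,1 dof=1 J1 → L=5 J1=3 J2=3
PS@0,4 dof=2 J2 → L=5 J1=3 J2=4
R@3,4 dof=1 J1 → L=5 J1=4 J2=4
M=3(L−1)−2J1−J2=3·4−2·4−4=0

M = 0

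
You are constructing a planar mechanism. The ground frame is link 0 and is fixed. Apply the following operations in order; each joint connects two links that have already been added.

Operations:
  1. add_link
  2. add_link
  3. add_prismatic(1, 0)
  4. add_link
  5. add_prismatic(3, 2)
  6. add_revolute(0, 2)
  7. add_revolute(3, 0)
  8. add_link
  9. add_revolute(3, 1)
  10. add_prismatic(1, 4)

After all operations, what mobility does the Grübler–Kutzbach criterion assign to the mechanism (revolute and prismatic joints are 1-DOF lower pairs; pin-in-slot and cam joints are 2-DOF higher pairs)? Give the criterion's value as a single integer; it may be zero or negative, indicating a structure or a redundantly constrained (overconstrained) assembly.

M = 0

ground; <1,0,0>
#1 <2,0,0>
#2 <3,0,0>
P:1↔0 J1 <3,1,0>
#3 <4,1,0>
P:3↔2 J1 <4,2,0>
R:0↔2 J1 <4,3,0>
R:3↔0 J1 <4,4,0>
#4 <5,4,0>
R:3↔1 J1 <5,5,0>
P:1↔4 J1 <5,6,0>
3×4 − 2×6 − 1×0 = 0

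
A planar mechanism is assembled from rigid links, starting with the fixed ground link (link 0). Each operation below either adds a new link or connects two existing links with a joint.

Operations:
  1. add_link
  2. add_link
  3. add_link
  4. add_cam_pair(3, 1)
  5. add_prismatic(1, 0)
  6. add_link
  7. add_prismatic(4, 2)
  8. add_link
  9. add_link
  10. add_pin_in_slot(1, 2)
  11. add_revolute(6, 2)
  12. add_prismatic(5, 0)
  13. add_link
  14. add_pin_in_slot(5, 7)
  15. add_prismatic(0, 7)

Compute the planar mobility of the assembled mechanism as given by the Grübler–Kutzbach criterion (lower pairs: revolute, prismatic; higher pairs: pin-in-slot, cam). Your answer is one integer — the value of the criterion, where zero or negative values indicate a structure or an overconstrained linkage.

[1;0;0] (link 0 is ground)
L+ [2;0;0]
L+ [3;0;0]
L+ [4;0;0]
C(3,1)∈J2 [4;0;1]
P(1,0)∈J1 [4;1;1]
L+ [5;1;1]
P(4,2)∈J1 [5;2;1]
L+ [6;2;1]
L+ [7;2;1]
PS(1,2)∈J2 [7;2;2]
R(6,2)∈J1 [7;3;2]
P(5,0)∈J1 [7;4;2]
L+ [8;4;2]
PS(5,7)∈J2 [8;4;3]
P(0,7)∈J1 [8;5;3]
mobility = 21 − 10 − 3 = 8

M = 8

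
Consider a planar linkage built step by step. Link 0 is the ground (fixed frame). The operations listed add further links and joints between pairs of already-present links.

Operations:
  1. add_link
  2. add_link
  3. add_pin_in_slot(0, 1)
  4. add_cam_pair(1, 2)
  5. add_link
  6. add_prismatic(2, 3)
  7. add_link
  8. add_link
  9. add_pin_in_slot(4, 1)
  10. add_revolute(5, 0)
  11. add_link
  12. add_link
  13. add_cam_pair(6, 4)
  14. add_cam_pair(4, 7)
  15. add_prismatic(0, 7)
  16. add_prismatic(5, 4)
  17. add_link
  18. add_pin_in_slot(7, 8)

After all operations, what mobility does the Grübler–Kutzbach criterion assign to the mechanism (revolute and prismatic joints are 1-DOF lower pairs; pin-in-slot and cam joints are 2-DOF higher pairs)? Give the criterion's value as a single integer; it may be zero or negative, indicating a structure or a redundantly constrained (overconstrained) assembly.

M = 10

(L,J1,J2)=(1,0,0); link0 fixed
link1: (2,0,0)
link2: (3,0,0)
PS 0-1 [J2]: (3,0,1)
C 1-2 [J2]: (3,0,2)
link3: (4,0,2)
P 2-3 [J1]: (4,1,2)
link4: (5,1,2)
link5: (6,1,2)
PS 4-1 [J2]: (6,1,3)
R 5-0 [J1]: (6,2,3)
link6: (7,2,3)
link7: (8,2,3)
C 6-4 [J2]: (8,2,4)
C 4-7 [J2]: (8,2,5)
P 0-7 [J1]: (8,3,5)
P 5-4 [J1]: (8,4,5)
link8: (9,4,5)
PS 7-8 [J2]: (9,4,6)
Grübler: 3·8 − 2·4 − 6 = 10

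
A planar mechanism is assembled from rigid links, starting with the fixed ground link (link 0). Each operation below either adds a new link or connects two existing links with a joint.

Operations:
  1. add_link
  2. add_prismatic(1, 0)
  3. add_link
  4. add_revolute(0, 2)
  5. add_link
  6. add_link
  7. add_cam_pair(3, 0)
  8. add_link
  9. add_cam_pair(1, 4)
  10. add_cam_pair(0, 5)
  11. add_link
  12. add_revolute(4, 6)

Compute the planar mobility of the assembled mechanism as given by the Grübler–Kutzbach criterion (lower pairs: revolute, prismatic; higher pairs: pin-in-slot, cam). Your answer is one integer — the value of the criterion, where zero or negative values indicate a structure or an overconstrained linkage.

ground; <1,0,0>
#1 <2,0,0>
P:1↔0 J1 <2,1,0>
#2 <3,1,0>
R:0↔2 J1 <3,2,0>
#3 <4,2,0>
#4 <5,2,0>
C:3↔0 J2 <5,2,1>
#5 <6,2,1>
C:1↔4 J2 <6,2,2>
C:0↔5 J2 <6,2,3>
#6 <7,2,3>
R:4↔6 J1 <7,3,3>
3×6 − 2×3 − 1×3 = 9

M = 9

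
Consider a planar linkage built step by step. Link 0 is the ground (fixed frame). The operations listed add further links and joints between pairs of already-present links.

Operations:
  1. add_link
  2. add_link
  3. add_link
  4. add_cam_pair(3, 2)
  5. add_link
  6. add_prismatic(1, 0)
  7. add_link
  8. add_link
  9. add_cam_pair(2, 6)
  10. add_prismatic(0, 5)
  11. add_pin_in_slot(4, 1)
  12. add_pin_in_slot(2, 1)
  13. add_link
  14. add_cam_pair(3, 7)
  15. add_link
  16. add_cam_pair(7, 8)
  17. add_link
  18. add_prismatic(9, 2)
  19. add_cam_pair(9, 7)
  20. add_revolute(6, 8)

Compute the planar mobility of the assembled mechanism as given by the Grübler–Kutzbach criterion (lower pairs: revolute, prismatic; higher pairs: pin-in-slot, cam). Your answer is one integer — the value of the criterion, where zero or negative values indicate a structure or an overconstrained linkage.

L=1 J1=0 J2=0
add link → L=2 J1=0 J2=0
add link → L=3 J1=0 J2=0
add link → L=4 J1=0 J2=0
C@3,2 dof=2 J2 → L=4 J1=0 J2=1
add link → L=5 J1=0 J2=1
P@1,0 dof=1 J1 → L=5 J1=1 J2=1
add link → L=6 J1=1 J2=1
add link → L=7 J1=1 J2=1
C@2,6 dof=2 J2 → L=7 J1=1 J2=2
P@0,5 dof=1 J1 → L=7 J1=2 J2=2
PS@4,1 dof=2 J2 → L=7 J1=2 J2=3
PS@2,1 dof=2 J2 → L=7 J1=2 J2=4
add link → L=8 J1=2 J2=4
C@3,7 dof=2 J2 → L=8 J1=2 J2=5
add link → L=9 J1=2 J2=5
C@7,8 dof=2 J2 → L=9 J1=2 J2=6
add link → L=10 J1=2 J2=6
P@9,2 dof=1 J1 → L=10 J1=3 J2=6
C@9,7 dof=2 J2 → L=10 J1=3 J2=7
R@6,8 dof=1 J1 → L=10 J1=4 J2=7
M=3(L−1)−2J1−J2=3·9−2·4−7=12

M = 12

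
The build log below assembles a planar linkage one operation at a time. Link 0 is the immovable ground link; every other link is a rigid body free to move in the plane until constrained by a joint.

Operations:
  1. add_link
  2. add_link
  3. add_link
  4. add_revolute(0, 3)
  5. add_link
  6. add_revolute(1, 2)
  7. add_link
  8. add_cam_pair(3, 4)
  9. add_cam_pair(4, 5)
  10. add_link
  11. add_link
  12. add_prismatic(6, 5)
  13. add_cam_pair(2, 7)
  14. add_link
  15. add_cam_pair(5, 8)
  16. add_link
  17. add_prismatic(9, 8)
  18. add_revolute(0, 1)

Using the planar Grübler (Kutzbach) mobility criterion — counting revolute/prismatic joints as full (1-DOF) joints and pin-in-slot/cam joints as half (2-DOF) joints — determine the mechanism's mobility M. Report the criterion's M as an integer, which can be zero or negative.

M = 13

ground; <1,0,0>
#1 <2,0,0>
#2 <3,0,0>
#3 <4,0,0>
R:0↔3 J1 <4,1,0>
#4 <5,1,0>
R:1↔2 J1 <5,2,0>
#5 <6,2,0>
C:3↔4 J2 <6,2,1>
C:4↔5 J2 <6,2,2>
#6 <7,2,2>
#7 <8,2,2>
P:6↔5 J1 <8,3,2>
C:2↔7 J2 <8,3,3>
#8 <9,3,3>
C:5↔8 J2 <9,3,4>
#9 <10,3,4>
P:9↔8 J1 <10,4,4>
R:0↔1 J1 <10,5,4>
3×9 − 2×5 − 1×4 = 13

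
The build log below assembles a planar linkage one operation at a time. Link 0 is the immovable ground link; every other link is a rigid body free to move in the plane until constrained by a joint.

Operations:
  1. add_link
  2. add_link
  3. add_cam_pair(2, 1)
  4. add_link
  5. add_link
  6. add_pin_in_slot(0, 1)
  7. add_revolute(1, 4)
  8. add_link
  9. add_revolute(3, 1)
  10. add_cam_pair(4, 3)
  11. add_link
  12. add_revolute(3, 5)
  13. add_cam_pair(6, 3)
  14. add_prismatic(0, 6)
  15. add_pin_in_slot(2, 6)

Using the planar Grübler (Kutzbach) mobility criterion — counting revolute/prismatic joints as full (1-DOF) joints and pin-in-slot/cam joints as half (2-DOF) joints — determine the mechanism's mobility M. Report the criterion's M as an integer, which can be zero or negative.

M = 5

(L,J1,J2)=(1,0,0); link0 fixed
link1: (2,0,0)
link2: (3,0,0)
C 2-1 [J2]: (3,0,1)
link3: (4,0,1)
link4: (5,0,1)
PS 0-1 [J2]: (5,0,2)
R 1-4 [J1]: (5,1,2)
link5: (6,1,2)
R 3-1 [J1]: (6,2,2)
C 4-3 [J2]: (6,2,3)
link6: (7,2,3)
R 3-5 [J1]: (7,3,3)
C 6-3 [J2]: (7,3,4)
P 0-6 [J1]: (7,4,4)
PS 2-6 [J2]: (7,4,5)
Grübler: 3·6 − 2·4 − 5 = 5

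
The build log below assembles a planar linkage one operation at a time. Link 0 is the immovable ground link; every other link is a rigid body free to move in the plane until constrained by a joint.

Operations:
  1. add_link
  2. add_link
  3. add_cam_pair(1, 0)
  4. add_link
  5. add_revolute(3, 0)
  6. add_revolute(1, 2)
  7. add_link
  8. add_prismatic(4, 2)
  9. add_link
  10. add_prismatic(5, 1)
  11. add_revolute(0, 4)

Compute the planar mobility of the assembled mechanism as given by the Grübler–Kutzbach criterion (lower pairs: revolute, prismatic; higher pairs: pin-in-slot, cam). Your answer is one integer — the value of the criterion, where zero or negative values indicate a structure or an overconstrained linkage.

M = 4

ground; <1,0,0>
#1 <2,0,0>
#2 <3,0,0>
C:1↔0 J2 <3,0,1>
#3 <4,0,1>
R:3↔0 J1 <4,1,1>
R:1↔2 J1 <4,2,1>
#4 <5,2,1>
P:4↔2 J1 <5,3,1>
#5 <6,3,1>
P:5↔1 J1 <6,4,1>
R:0↔4 J1 <6,5,1>
3×5 − 2×5 − 1×1 = 4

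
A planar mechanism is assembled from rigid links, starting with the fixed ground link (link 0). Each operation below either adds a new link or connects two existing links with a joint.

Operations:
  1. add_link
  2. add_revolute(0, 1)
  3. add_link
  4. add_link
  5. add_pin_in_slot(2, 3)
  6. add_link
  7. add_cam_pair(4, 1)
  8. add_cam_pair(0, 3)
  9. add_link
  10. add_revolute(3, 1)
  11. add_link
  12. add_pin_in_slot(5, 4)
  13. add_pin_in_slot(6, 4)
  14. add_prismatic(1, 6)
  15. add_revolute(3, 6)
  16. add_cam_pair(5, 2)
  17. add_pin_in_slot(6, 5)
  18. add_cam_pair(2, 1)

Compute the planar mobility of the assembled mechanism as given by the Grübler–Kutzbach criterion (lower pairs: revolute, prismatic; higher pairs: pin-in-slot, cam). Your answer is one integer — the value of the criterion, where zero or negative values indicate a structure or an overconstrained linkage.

M = 2

L=1 J1=0 J2=0
add link → L=2 J1=0 J2=0
R@0,1 dof=1 J1 → L=2 J1=1 J2=0
add link → L=3 J1=1 J2=0
add link → L=4 J1=1 J2=0
PS@2,3 dof=2 J2 → L=4 J1=1 J2=1
add link → L=5 J1=1 J2=1
C@4,1 dof=2 J2 → L=5 J1=1 J2=2
C@0,3 dof=2 J2 → L=5 J1=1 J2=3
add link → L=6 J1=1 J2=3
R@3,1 dof=1 J1 → L=6 J1=2 J2=3
add link → L=7 J1=2 J2=3
PS@5,4 dof=2 J2 → L=7 J1=2 J2=4
PS@6,4 dof=2 J2 → L=7 J1=2 J2=5
P@1,6 dof=1 J1 → L=7 J1=3 J2=5
R@3,6 dof=1 J1 → L=7 J1=4 J2=5
C@5,2 dof=2 J2 → L=7 J1=4 J2=6
PS@6,5 dof=2 J2 → L=7 J1=4 J2=7
C@2,1 dof=2 J2 → L=7 J1=4 J2=8
M=3(L−1)−2J1−J2=3·6−2·4−8=2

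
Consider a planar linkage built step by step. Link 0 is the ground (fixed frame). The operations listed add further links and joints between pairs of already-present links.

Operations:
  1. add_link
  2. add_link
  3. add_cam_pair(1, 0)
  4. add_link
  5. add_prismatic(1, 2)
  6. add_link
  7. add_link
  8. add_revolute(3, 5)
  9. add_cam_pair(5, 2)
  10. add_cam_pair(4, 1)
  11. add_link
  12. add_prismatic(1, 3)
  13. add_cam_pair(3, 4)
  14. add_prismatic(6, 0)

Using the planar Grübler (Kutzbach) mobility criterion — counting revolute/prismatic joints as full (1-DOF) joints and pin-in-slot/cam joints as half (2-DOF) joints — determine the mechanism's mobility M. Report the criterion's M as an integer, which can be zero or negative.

link 0 = ground. State L|J1|J2 = 1|0|0
+link1  2|0|0
+link2  3|0|0
C(1,0) f=2→J2  3|0|1
+link3  4|0|1
P(1,2) f=1→J1  4|1|1
+link4  5|1|1
+link5  6|1|1
R(3,5) f=1→J1  6|2|1
C(5,2) f=2→J2  6|2|2
C(4,1) f=2→J2  6|2|3
+link6  7|2|3
P(1,3) f=1→J1  7|3|3
C(3,4) f=2→J2  7|3|4
P(6,0) f=1→J1  7|4|4
M = 3(7−1)−2·4−4 = 18−8−4 = 6

M = 6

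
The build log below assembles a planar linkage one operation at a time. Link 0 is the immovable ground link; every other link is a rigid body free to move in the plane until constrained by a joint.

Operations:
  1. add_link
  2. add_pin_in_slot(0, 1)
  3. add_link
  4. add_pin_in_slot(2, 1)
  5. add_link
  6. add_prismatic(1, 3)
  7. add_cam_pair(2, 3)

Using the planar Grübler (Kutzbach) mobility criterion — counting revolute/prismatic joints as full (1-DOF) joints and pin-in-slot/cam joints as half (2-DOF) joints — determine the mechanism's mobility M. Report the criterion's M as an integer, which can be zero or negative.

M = 4

ground; <1,0,0>
#1 <2,0,0>
PS:0↔1 J2 <2,0,1>
#2 <3,0,1>
PS:2↔1 J2 <3,0,2>
#3 <4,0,2>
P:1↔3 J1 <4,1,2>
C:2↔3 J2 <4,1,3>
3×3 − 2×1 − 1×3 = 4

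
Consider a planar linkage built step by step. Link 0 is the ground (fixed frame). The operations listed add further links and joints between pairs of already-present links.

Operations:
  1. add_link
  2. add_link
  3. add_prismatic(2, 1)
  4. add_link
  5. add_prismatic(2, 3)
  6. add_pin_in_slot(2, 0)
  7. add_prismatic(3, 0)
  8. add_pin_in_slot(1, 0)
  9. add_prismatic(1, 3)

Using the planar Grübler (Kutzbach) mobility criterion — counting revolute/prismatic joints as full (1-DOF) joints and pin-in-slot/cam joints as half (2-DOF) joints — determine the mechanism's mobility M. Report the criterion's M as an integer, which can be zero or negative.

L=1 J1=0 J2=0
add link → L=2 J1=0 J2=0
add link → L=3 J1=0 J2=0
P@2,1 dof=1 J1 → L=3 J1=1 J2=0
add link → L=4 J1=1 J2=0
P@2,3 dof=1 J1 → L=4 J1=2 J2=0
PS@2,0 dof=2 J2 → L=4 J1=2 J2=1
P@3,0 dof=1 J1 → L=4 J1=3 J2=1
PS@1,0 dof=2 J2 → L=4 J1=3 J2=2
P@1,3 dof=1 J1 → L=4 J1=4 J2=2
M=3(L−1)−2J1−J2=3·3−2·4−2=-1

M = -1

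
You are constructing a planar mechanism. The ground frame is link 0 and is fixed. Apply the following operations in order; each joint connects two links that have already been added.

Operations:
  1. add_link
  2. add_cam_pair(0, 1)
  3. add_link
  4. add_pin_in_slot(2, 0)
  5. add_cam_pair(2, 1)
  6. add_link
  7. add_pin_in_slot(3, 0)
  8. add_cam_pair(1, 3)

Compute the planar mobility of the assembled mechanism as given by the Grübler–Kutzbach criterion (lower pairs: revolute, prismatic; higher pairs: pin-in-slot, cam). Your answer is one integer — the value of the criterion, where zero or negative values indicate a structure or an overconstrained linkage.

M = 4

(L,J1,J2)=(1,0,0); link0 fixed
link1: (2,0,0)
C 0-1 [J2]: (2,0,1)
link2: (3,0,1)
PS 2-0 [J2]: (3,0,2)
C 2-1 [J2]: (3,0,3)
link3: (4,0,3)
PS 3-0 [J2]: (4,0,4)
C 1-3 [J2]: (4,0,5)
Grübler: 3·3 − 2·0 − 5 = 4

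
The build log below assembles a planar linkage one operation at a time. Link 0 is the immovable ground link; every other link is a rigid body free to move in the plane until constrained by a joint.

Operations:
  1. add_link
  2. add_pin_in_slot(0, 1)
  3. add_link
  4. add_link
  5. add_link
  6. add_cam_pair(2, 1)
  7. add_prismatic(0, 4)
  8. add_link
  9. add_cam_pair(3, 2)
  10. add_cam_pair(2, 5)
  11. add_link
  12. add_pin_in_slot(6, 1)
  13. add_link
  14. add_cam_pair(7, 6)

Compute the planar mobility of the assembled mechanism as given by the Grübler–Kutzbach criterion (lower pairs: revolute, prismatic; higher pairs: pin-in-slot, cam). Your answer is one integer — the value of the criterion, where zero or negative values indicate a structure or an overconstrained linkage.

ground; <1,0,0>
#1 <2,0,0>
PS:0↔1 J2 <2,0,1>
#2 <3,0,1>
#3 <4,0,1>
#4 <5,0,1>
C:2↔1 J2 <5,0,2>
P:0↔4 J1 <5,1,2>
#5 <6,1,2>
C:3↔2 J2 <6,1,3>
C:2↔5 J2 <6,1,4>
#6 <7,1,4>
PS:6↔1 J2 <7,1,5>
#7 <8,1,5>
C:7↔6 J2 <8,1,6>
3×7 − 2×1 − 1×6 = 13

M = 13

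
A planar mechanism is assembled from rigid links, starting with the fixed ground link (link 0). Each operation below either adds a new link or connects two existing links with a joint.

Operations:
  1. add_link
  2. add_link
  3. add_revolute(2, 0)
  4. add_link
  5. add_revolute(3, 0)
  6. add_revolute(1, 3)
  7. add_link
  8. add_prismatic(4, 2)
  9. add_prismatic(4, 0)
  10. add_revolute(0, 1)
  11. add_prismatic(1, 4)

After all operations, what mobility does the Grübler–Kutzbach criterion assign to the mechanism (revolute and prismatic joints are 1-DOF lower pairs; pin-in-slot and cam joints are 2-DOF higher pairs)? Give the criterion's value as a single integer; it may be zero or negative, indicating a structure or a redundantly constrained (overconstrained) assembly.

L=1 J1=0 J2=0
add link → L=2 J1=0 J2=0
add link → L=3 J1=0 J2=0
R@2,0 dof=1 J1 → L=3 J1=1 J2=0
add link → L=4 J1=1 J2=0
R@3,0 dof=1 J1 → L=4 J1=2 J2=0
R@1,3 dof=1 J1 → L=4 J1=3 J2=0
add link → L=5 J1=3 J2=0
P@4,2 dof=1 J1 → L=5 J1=4 J2=0
P@4,0 dof=1 J1 → L=5 J1=5 J2=0
R@0,1 dof=1 J1 → L=5 J1=6 J2=0
P@1,4 dof=1 J1 → L=5 J1=7 J2=0
M=3(L−1)−2J1−J2=3·4−2·7−0=-2

M = -2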